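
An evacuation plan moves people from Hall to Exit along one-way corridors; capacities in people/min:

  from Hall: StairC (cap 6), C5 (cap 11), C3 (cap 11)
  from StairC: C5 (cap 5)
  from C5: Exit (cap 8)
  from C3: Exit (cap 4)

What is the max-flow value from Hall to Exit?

12

Augment Hall→C5→Exit: bottleneck 8, flow now 8.
Augment Hall→C3→Exit: bottleneck 4, flow now 12.
No augmenting path remains; maximum flow = 12.
In the residual graph, reachable from Hall: {Hall, StairC, C5, C3}.
Min-cut edges: C5→Exit (8), C3→Exit (4); capacity 8 + 4 = 12.
This cut is saturated, so no flow can exceed 12.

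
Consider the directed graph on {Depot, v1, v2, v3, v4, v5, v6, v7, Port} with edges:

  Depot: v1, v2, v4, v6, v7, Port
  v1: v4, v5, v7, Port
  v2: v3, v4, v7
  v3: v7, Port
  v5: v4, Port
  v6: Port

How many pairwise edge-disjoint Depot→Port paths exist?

Assign every edge capacity 1; by Menger, the answer equals the max flow.
Path Depot→Port (+1); total 1.
Path Depot→v1→Port (+1); total 2.
Path Depot→v6→Port (+1); total 3.
Path Depot→v2→v3→Port (+1); total 4.
No residual Depot→Port path; max flow = 4.
Certifying cut of size 4: {Depot→Port, Depot→v1, Depot→v2, Depot→v6}.

4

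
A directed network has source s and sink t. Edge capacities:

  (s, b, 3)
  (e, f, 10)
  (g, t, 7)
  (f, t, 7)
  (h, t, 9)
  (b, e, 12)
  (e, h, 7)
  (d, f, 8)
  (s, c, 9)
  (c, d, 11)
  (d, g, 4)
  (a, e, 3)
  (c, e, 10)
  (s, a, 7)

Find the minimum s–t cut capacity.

15

Augment s→a→e→f→t: bottleneck 3, flow now 3.
Augment s→b→e→f→t: bottleneck 3, flow now 6.
Augment s→c→d→f→t: bottleneck 1, flow now 7.
Augment s→c→d→g→t: bottleneck 4, flow now 11.
Augment s→c→e→h→t: bottleneck 4, flow now 15.
No augmenting path remains; maximum flow = 15.
By max-flow min-cut, the minimum cut capacity equals the max flow.
In the residual graph, reachable from s: {s, a}.
Min-cut edges: s→b (3), s→c (9), a→e (3); capacity 3 + 9 + 3 = 15.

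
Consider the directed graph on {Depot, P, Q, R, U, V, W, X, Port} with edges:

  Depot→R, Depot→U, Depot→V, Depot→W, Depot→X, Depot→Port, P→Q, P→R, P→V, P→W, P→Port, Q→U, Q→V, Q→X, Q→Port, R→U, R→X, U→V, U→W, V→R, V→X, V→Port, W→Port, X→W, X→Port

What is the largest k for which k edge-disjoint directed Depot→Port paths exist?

4

Assign every edge capacity 1; by Menger, the answer equals the max flow.
Path Depot→Port (+1); total 1.
Path Depot→V→Port (+1); total 2.
Path Depot→W→Port (+1); total 3.
Path Depot→X→Port (+1); total 4.
No residual Depot→Port path; max flow = 4.
Certifying cut of size 4: {Depot→Port, V→Port, W→Port, X→Port}.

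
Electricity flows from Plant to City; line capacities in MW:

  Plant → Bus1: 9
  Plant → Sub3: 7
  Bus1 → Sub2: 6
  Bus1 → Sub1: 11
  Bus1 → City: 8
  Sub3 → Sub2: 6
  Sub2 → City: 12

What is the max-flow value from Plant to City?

15

Augment Plant→Bus1→City: bottleneck 8, flow now 8.
Augment Plant→Bus1→Sub2→City: bottleneck 1, flow now 9.
Augment Plant→Sub3→Sub2→City: bottleneck 6, flow now 15.
No augmenting path remains; maximum flow = 15.
In the residual graph, reachable from Plant: {Plant, Sub3}.
Min-cut edges: Plant→Bus1 (9), Sub3→Sub2 (6); capacity 9 + 6 = 15.
This cut is saturated, so no flow can exceed 15.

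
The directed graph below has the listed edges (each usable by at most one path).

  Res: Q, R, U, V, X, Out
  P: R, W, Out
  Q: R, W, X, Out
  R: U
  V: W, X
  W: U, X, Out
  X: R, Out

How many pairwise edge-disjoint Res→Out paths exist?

4

Assign every edge capacity 1; by Menger, the answer equals the max flow.
Path Res→Out (+1); total 1.
Path Res→Q→Out (+1); total 2.
Path Res→X→Out (+1); total 3.
Path Res→V→W→Out (+1); total 4.
No residual Res→Out path; max flow = 4.
Certifying cut of size 4: {Res→Out, Res→Q, Res→V, Res→X}.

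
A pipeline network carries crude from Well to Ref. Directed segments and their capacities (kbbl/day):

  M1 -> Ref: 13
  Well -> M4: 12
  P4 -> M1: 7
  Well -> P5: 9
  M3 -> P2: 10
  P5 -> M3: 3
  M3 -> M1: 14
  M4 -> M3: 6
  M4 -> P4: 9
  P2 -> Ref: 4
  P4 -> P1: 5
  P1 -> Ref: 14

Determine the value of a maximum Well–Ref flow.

Augment Well→M4→P4→M1→Ref: bottleneck 7, flow now 7.
Augment Well→M4→P4→P1→Ref: bottleneck 2, flow now 9.
Augment Well→M4→M3→M1→Ref: bottleneck 3, flow now 12.
Augment Well→P5→M3→M1→Ref: bottleneck 3, flow now 15.
No augmenting path remains; maximum flow = 15.
In the residual graph, reachable from Well: {Well, P5}.
Min-cut edges: Well→M4 (12), P5→M3 (3); capacity 12 + 3 = 15.
This cut is saturated, so no flow can exceed 15.

15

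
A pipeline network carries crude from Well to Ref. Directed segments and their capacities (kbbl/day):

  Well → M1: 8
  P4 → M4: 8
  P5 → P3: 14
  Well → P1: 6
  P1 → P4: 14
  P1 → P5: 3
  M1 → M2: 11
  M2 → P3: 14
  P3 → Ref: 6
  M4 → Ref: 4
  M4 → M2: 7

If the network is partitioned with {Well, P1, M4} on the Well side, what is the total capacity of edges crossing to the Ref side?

36

Edges leaving {Well, P1, M4}: Well→M1 (8), P1→P5 (3), P1→P4 (14), M4→M2 (7), M4→Ref (4).
Cut capacity = 8 + 3 + 14 + 7 + 4 = 36.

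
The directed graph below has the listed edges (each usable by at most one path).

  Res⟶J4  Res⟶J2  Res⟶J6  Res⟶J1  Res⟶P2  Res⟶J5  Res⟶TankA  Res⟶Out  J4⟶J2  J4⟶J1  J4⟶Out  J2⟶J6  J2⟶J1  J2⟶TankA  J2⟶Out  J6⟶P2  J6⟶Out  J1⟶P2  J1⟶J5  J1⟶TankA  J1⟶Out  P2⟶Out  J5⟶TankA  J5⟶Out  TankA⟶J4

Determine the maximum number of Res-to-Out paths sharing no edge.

7

Assign every edge capacity 1; by Menger, the answer equals the max flow.
Path Res→Out (+1); total 1.
Path Res→J4→Out (+1); total 2.
Path Res→J2→Out (+1); total 3.
Path Res→J6→Out (+1); total 4.
Path Res→J1→Out (+1); total 5.
Path Res→P2→Out (+1); total 6.
Path Res→J5→Out (+1); total 7.
No residual Res→Out path; max flow = 7.
Certifying cut of size 7: {J1→Out, J2→Out, J4→Out, J5→Out, J6→Out, P2→Out, Res→Out}.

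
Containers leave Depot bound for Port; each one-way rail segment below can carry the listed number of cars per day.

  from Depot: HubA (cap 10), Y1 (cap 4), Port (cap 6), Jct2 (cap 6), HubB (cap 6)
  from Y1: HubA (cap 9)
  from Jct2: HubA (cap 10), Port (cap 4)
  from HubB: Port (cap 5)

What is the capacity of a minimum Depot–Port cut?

Augment Depot→Port: bottleneck 6, flow now 6.
Augment Depot→Jct2→Port: bottleneck 4, flow now 10.
Augment Depot→HubB→Port: bottleneck 5, flow now 15.
No augmenting path remains; maximum flow = 15.
By max-flow min-cut, the minimum cut capacity equals the max flow.
In the residual graph, reachable from Depot: {Depot, Y1, Jct2, HubA, HubB}.
Min-cut edges: Depot→Port (6), Jct2→Port (4), HubB→Port (5); capacity 6 + 4 + 5 = 15.

15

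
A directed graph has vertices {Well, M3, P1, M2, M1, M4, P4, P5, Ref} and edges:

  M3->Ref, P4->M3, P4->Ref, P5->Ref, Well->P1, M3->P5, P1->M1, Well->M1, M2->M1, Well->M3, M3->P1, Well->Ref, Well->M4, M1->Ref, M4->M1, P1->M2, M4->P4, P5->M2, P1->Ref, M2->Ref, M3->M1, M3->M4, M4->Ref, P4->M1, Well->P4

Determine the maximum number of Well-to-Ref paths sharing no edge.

Assign every edge capacity 1; by Menger, the answer equals the max flow.
Path Well→Ref (+1); total 1.
Path Well→M3→Ref (+1); total 2.
Path Well→P1→Ref (+1); total 3.
Path Well→M1→Ref (+1); total 4.
Path Well→M4→Ref (+1); total 5.
Path Well→P4→Ref (+1); total 6.
No residual Well→Ref path; max flow = 6.
Certifying cut of size 6: {Well→M1, Well→M3, Well→M4, Well→P1, Well→P4, Well→Ref}.

6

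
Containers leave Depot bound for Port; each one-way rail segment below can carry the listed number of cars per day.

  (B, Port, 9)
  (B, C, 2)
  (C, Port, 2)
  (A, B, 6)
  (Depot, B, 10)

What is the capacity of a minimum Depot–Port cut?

10

Augment Depot→B→Port: bottleneck 9, flow now 9.
Augment Depot→B→C→Port: bottleneck 1, flow now 10.
No augmenting path remains; maximum flow = 10.
By max-flow min-cut, the minimum cut capacity equals the max flow.
In the residual graph, reachable from Depot: {Depot}.
Min-cut edges: Depot→B (10); capacity 10 = 10.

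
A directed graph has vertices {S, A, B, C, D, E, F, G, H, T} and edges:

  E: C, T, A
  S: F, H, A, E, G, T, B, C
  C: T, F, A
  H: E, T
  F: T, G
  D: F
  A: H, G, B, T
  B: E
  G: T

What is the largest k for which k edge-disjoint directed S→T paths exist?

Assign every edge capacity 1; by Menger, the answer equals the max flow.
Path S→T (+1); total 1.
Path S→A→T (+1); total 2.
Path S→C→T (+1); total 3.
Path S→E→T (+1); total 4.
Path S→F→T (+1); total 5.
Path S→G→T (+1); total 6.
Path S→H→T (+1); total 7.
No residual S→T path; max flow = 7.
Certifying cut of size 7: {A→T, C→T, E→T, F→T, G→T, H→T, S→T}.

7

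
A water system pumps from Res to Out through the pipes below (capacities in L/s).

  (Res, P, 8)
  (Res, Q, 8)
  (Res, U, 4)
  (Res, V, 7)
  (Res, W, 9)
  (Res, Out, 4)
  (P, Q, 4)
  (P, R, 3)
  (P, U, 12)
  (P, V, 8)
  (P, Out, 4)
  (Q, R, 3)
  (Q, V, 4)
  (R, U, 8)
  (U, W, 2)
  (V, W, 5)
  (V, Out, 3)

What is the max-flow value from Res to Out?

Augment Res→Out: bottleneck 4, flow now 4.
Augment Res→P→Out: bottleneck 4, flow now 8.
Augment Res→V→Out: bottleneck 3, flow now 11.
No augmenting path remains; maximum flow = 11.
In the residual graph, reachable from Res: {Res, P, Q, R, U, V, W}.
Min-cut edges: Res→Out (4), P→Out (4), V→Out (3); capacity 4 + 4 + 3 = 11.
This cut is saturated, so no flow can exceed 11.

11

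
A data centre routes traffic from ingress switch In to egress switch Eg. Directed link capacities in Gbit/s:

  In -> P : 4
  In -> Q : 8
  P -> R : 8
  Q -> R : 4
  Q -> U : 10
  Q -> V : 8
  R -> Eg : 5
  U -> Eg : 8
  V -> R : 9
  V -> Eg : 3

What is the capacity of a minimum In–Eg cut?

12

Augment In→P→R→Eg: bottleneck 4, flow now 4.
Augment In→Q→R→Eg: bottleneck 1, flow now 5.
Augment In→Q→U→Eg: bottleneck 7, flow now 12.
No augmenting path remains; maximum flow = 12.
By max-flow min-cut, the minimum cut capacity equals the max flow.
In the residual graph, reachable from In: {In}.
Min-cut edges: In→P (4), In→Q (8); capacity 4 + 8 = 12.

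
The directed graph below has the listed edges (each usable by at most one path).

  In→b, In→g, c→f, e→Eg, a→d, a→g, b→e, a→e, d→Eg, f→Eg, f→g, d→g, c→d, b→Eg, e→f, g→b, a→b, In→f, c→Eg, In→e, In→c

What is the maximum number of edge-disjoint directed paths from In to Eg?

4

Assign every edge capacity 1; by Menger, the answer equals the max flow.
Path In→b→Eg (+1); total 1.
Path In→c→Eg (+1); total 2.
Path In→e→Eg (+1); total 3.
Path In→f→Eg (+1); total 4.
No residual In→Eg path; max flow = 4.
Certifying cut of size 4: {In→c, b→Eg, e→Eg, f→Eg}.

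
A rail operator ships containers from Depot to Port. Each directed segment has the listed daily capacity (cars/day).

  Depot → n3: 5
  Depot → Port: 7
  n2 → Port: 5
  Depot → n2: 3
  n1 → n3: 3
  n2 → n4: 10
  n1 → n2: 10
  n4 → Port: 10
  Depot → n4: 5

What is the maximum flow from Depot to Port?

15

Augment Depot→Port: bottleneck 7, flow now 7.
Augment Depot→n2→Port: bottleneck 3, flow now 10.
Augment Depot→n4→Port: bottleneck 5, flow now 15.
No augmenting path remains; maximum flow = 15.
In the residual graph, reachable from Depot: {Depot, n3}.
Min-cut edges: Depot→n2 (3), Depot→n4 (5), Depot→Port (7); capacity 3 + 5 + 7 = 15.
This cut is saturated, so no flow can exceed 15.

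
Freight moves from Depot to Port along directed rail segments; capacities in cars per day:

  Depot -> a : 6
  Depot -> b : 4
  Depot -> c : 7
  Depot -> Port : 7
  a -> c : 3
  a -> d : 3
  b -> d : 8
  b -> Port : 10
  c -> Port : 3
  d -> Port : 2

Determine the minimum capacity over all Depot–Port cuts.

16

Augment Depot→Port: bottleneck 7, flow now 7.
Augment Depot→b→Port: bottleneck 4, flow now 11.
Augment Depot→c→Port: bottleneck 3, flow now 14.
Augment Depot→a→d→Port: bottleneck 2, flow now 16.
No augmenting path remains; maximum flow = 16.
By max-flow min-cut, the minimum cut capacity equals the max flow.
In the residual graph, reachable from Depot: {Depot, a, c, d}.
Min-cut edges: Depot→b (4), Depot→Port (7), c→Port (3), d→Port (2); capacity 4 + 7 + 3 + 2 = 16.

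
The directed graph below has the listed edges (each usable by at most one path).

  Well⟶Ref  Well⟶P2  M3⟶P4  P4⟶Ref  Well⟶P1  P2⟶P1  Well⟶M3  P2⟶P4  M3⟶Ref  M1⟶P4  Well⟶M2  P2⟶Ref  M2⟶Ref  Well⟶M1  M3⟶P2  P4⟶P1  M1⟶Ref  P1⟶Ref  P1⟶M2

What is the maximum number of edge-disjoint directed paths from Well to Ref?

6

Assign every edge capacity 1; by Menger, the answer equals the max flow.
Path Well→Ref (+1); total 1.
Path Well→M3→Ref (+1); total 2.
Path Well→P2→Ref (+1); total 3.
Path Well→P1→Ref (+1); total 4.
Path Well→M1→Ref (+1); total 5.
Path Well→M2→Ref (+1); total 6.
No residual Well→Ref path; max flow = 6.
Certifying cut of size 6: {Well→M1, Well→M2, Well→M3, Well→P1, Well→P2, Well→Ref}.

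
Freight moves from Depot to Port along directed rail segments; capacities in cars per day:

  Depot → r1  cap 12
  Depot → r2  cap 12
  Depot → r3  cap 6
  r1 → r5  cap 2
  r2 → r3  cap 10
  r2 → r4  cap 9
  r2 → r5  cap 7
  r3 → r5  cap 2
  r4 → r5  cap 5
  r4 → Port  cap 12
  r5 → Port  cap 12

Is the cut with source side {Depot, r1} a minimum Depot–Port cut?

Given cut capacity: 12 + 6 + 2 = 20.
Augment Depot→r1→r5→Port: bottleneck 2, flow now 2.
Augment Depot→r2→r4→Port: bottleneck 9, flow now 11.
Augment Depot→r2→r5→Port: bottleneck 3, flow now 14.
Augment Depot→r3→r5→Port: bottleneck 2, flow now 16.
No augmenting path remains; maximum flow = 16.
In the residual graph, reachable from Depot: {Depot, r1, r3}.
Min-cut edges: Depot→r2 (12), r1→r5 (2), r3→r5 (2); capacity 12 + 2 + 2 = 16.
Cut capacity 20 exceeds the max flow 16, so it is not minimum.

No — its capacity is 20, but the minimum cut has capacity 16.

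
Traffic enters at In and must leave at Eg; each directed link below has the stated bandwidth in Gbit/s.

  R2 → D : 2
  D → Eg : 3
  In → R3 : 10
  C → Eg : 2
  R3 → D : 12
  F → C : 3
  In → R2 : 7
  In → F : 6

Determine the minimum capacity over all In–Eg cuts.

Augment In→R2→D→Eg: bottleneck 2, flow now 2.
Augment In→F→C→Eg: bottleneck 2, flow now 4.
Augment In→R3→D→Eg: bottleneck 1, flow now 5.
No augmenting path remains; maximum flow = 5.
By max-flow min-cut, the minimum cut capacity equals the max flow.
In the residual graph, reachable from In: {In, R2, F, R3, C, D}.
Min-cut edges: C→Eg (2), D→Eg (3); capacity 2 + 3 = 5.

5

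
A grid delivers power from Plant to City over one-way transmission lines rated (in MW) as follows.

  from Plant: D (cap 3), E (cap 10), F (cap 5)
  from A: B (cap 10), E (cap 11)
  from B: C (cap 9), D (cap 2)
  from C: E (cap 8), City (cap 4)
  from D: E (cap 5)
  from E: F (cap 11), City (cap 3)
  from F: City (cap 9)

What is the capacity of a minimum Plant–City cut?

Augment Plant→E→City: bottleneck 3, flow now 3.
Augment Plant→F→City: bottleneck 5, flow now 8.
Augment Plant→E→F→City: bottleneck 4, flow now 12.
No augmenting path remains; maximum flow = 12.
By max-flow min-cut, the minimum cut capacity equals the max flow.
In the residual graph, reachable from Plant: {Plant, D, E, F}.
Min-cut edges: E→City (3), F→City (9); capacity 3 + 9 = 12.

12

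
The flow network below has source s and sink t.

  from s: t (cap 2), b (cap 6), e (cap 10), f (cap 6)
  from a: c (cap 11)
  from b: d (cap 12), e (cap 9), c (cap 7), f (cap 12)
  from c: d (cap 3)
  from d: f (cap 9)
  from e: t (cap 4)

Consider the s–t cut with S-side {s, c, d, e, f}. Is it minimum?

No — its capacity is 12, but the minimum cut has capacity 6.

Given cut capacity: 6 + 2 + 4 = 12.
Augment s→t: bottleneck 2, flow now 2.
Augment s→e→t: bottleneck 4, flow now 6.
No augmenting path remains; maximum flow = 6.
In the residual graph, reachable from s: {s, b, c, d, e, f}.
Min-cut edges: s→t (2), e→t (4); capacity 2 + 4 = 6.
Cut capacity 12 exceeds the max flow 6, so it is not minimum.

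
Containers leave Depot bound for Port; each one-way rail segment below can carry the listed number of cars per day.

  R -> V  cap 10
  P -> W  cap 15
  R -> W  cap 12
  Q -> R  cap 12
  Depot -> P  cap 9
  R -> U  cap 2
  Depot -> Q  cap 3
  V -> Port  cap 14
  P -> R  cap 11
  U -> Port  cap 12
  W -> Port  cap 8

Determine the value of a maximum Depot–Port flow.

12

Augment Depot→P→W→Port: bottleneck 8, flow now 8.
Augment Depot→P→R→U→Port: bottleneck 1, flow now 9.
Augment Depot→Q→R→U→Port: bottleneck 1, flow now 10.
Augment Depot→Q→R→V→Port: bottleneck 2, flow now 12.
No augmenting path remains; maximum flow = 12.
In the residual graph, reachable from Depot: {Depot}.
Min-cut edges: Depot→P (9), Depot→Q (3); capacity 9 + 3 = 12.
This cut is saturated, so no flow can exceed 12.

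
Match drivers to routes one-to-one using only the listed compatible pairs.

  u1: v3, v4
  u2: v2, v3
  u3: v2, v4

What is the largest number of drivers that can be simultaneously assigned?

Unit-capacity flow: source→left, listed edges, right→sink; max matching = max flow.
Augmenting path u1→v3 (+1); matched 1.
Augmenting path u2→v2 (+1); matched 2.
Augmenting path u3→v4 (+1); matched 3.
No augmenting path remains; maximum matching = 3.
König certificate: {u1, u2, u3} is a vertex cover of size 3 (every listed pair touches it), so no matching can be larger.

3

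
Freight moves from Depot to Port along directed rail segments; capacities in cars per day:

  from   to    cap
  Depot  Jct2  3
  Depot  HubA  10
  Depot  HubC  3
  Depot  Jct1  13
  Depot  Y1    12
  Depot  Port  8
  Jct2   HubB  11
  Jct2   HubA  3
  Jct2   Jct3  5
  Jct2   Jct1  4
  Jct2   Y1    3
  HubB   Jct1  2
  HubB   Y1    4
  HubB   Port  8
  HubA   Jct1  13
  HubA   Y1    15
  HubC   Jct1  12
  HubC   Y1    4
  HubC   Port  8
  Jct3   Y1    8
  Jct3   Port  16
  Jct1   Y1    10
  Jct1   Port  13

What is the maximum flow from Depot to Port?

Augment Depot→Port: bottleneck 8, flow now 8.
Augment Depot→HubC→Port: bottleneck 3, flow now 11.
Augment Depot→Jct1→Port: bottleneck 13, flow now 24.
Augment Depot→Jct2→HubB→Port: bottleneck 3, flow now 27.
No augmenting path remains; maximum flow = 27.
In the residual graph, reachable from Depot: {Depot, HubA, Jct1, Y1}.
Min-cut edges: Depot→Jct2 (3), Depot→HubC (3), Depot→Port (8), Jct1→Port (13); capacity 3 + 3 + 8 + 13 = 27.
This cut is saturated, so no flow can exceed 27.

27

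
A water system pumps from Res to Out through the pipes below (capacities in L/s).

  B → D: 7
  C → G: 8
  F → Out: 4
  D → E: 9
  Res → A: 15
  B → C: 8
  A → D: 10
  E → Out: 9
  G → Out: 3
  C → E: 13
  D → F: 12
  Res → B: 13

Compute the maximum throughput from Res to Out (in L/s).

Augment Res→A→D→E→Out: bottleneck 9, flow now 9.
Augment Res→A→D→F→Out: bottleneck 1, flow now 10.
Augment Res→B→C→G→Out: bottleneck 3, flow now 13.
Augment Res→B→D→F→Out: bottleneck 3, flow now 16.
No augmenting path remains; maximum flow = 16.
In the residual graph, reachable from Res: {Res, A, B, C, D, E, F, G}.
Min-cut edges: E→Out (9), F→Out (4), G→Out (3); capacity 9 + 4 + 3 = 16.
This cut is saturated, so no flow can exceed 16.

16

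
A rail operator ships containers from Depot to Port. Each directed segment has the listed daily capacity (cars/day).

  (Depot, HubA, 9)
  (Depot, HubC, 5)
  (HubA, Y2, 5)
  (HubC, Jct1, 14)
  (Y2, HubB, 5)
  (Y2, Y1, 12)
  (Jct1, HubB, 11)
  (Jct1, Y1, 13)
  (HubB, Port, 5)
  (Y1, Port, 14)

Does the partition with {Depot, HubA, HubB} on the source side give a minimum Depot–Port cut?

No — its capacity is 15, but the minimum cut has capacity 10.

Given cut capacity: 5 + 5 + 5 = 15.
Augment Depot→HubA→Y2→HubB→Port: bottleneck 5, flow now 5.
Augment Depot→HubC→Jct1→Y1→Port: bottleneck 5, flow now 10.
No augmenting path remains; maximum flow = 10.
In the residual graph, reachable from Depot: {Depot, HubA}.
Min-cut edges: Depot→HubC (5), HubA→Y2 (5); capacity 5 + 5 = 10.
Cut capacity 15 exceeds the max flow 10, so it is not minimum.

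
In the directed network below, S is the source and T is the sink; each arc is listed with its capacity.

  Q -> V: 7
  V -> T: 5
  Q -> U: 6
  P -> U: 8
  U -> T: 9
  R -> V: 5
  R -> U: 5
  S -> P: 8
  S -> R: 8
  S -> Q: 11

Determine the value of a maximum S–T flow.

14

Augment S→P→U→T: bottleneck 8, flow now 8.
Augment S→Q→U→T: bottleneck 1, flow now 9.
Augment S→Q→V→T: bottleneck 5, flow now 14.
No augmenting path remains; maximum flow = 14.
In the residual graph, reachable from S: {S, P, Q, R, U, V}.
Min-cut edges: U→T (9), V→T (5); capacity 9 + 5 = 14.
This cut is saturated, so no flow can exceed 14.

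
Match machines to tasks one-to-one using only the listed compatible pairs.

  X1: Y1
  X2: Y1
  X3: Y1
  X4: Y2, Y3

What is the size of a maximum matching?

2

Unit-capacity flow: source→left, listed edges, right→sink; max matching = max flow.
Augmenting path X1→Y1 (+1); matched 1.
Augmenting path X4→Y2 (+1); matched 2.
No augmenting path remains; maximum matching = 2.
König certificate: {X4, Y1} is a vertex cover of size 2 (every listed pair touches it), so no matching can be larger.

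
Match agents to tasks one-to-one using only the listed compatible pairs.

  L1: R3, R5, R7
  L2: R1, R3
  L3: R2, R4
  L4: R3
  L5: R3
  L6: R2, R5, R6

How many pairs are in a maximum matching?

5

Unit-capacity flow: source→left, listed edges, right→sink; max matching = max flow.
Augmenting path L1→R3 (+1); matched 1.
Augmenting path L2→R1 (+1); matched 2.
Augmenting path L3→R2 (+1); matched 3.
Augmenting path L6→R5 (+1); matched 4.
Augmenting path L4→R3→L1→R7 (+1); matched 5.
No augmenting path remains; maximum matching = 5.
König certificate: {L1, L2, L3, L6, R3} is a vertex cover of size 5 (every listed pair touches it), so no matching can be larger.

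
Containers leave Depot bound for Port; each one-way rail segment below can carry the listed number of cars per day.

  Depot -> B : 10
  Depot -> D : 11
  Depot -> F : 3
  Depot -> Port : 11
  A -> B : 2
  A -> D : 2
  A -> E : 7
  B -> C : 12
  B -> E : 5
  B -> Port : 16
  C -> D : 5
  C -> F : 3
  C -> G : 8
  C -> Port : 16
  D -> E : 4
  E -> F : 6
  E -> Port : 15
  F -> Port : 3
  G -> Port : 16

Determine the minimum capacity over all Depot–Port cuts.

28

Augment Depot→Port: bottleneck 11, flow now 11.
Augment Depot→B→Port: bottleneck 10, flow now 21.
Augment Depot→F→Port: bottleneck 3, flow now 24.
Augment Depot→D→E→Port: bottleneck 4, flow now 28.
No augmenting path remains; maximum flow = 28.
By max-flow min-cut, the minimum cut capacity equals the max flow.
In the residual graph, reachable from Depot: {Depot, D}.
Min-cut edges: Depot→B (10), Depot→F (3), Depot→Port (11), D→E (4); capacity 10 + 3 + 11 + 4 = 28.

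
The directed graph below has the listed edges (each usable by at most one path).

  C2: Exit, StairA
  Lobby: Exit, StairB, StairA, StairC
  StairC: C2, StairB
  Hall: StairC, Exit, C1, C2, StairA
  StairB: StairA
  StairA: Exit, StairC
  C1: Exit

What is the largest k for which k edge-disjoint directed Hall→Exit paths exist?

4

Assign every edge capacity 1; by Menger, the answer equals the max flow.
Path Hall→Exit (+1); total 1.
Path Hall→C2→Exit (+1); total 2.
Path Hall→StairA→Exit (+1); total 3.
Path Hall→C1→Exit (+1); total 4.
No residual Hall→Exit path; max flow = 4.
Certifying cut of size 4: {C2→Exit, Hall→C1, Hall→Exit, StairA→Exit}.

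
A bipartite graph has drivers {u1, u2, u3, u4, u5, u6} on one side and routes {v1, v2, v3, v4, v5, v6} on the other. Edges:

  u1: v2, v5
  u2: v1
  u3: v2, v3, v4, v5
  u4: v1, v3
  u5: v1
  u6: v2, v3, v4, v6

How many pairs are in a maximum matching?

Unit-capacity flow: source→left, listed edges, right→sink; max matching = max flow.
Augmenting path u1→v2 (+1); matched 1.
Augmenting path u2→v1 (+1); matched 2.
Augmenting path u3→v3 (+1); matched 3.
Augmenting path u6→v4 (+1); matched 4.
Augmenting path u4→v3→u3→v5 (+1); matched 5.
No augmenting path remains; maximum matching = 5.
König certificate: {u1, u3, u4, u6, v1} is a vertex cover of size 5 (every listed pair touches it), so no matching can be larger.

5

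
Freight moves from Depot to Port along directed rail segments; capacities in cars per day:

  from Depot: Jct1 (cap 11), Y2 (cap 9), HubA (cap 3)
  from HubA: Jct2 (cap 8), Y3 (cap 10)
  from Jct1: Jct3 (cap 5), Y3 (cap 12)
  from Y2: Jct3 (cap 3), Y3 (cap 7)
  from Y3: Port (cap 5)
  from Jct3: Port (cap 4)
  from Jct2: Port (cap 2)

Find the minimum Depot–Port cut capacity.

11

Augment Depot→HubA→Y3→Port: bottleneck 3, flow now 3.
Augment Depot→Jct1→Y3→Port: bottleneck 2, flow now 5.
Augment Depot→Jct1→Jct3→Port: bottleneck 4, flow now 9.
Augment Depot→Jct1→Y3→HubA→Jct2→Port: bottleneck 2, flow now 11. (uses reverse residual edge)
No augmenting path remains; maximum flow = 11.
By max-flow min-cut, the minimum cut capacity equals the max flow.
In the residual graph, reachable from Depot: {Depot, HubA, Jct1, Y2, Y3, Jct3, Jct2}.
Min-cut edges: Y3→Port (5), Jct3→Port (4), Jct2→Port (2); capacity 5 + 4 + 2 = 11.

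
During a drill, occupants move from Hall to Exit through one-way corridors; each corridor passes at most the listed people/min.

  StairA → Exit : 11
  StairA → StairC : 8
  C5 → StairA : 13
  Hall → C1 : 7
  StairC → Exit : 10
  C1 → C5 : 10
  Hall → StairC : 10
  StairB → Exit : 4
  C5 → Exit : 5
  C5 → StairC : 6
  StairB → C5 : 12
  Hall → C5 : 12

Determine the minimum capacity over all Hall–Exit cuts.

26

Augment Hall→C5→Exit: bottleneck 5, flow now 5.
Augment Hall→StairC→Exit: bottleneck 10, flow now 15.
Augment Hall→C5→StairA→Exit: bottleneck 7, flow now 22.
Augment Hall→C1→C5→StairA→Exit: bottleneck 4, flow now 26.
No augmenting path remains; maximum flow = 26.
By max-flow min-cut, the minimum cut capacity equals the max flow.
In the residual graph, reachable from Hall: {Hall, C1, C5, StairA, StairC}.
Min-cut edges: C5→Exit (5), StairA→Exit (11), StairC→Exit (10); capacity 5 + 11 + 10 = 26.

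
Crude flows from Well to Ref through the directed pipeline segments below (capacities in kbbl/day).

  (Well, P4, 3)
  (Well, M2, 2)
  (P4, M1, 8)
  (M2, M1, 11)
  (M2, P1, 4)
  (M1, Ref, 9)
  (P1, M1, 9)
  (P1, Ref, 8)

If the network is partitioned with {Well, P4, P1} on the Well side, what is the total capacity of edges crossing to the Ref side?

Edges leaving {Well, P4, P1}: Well→M2 (2), P4→M1 (8), P1→M1 (9), P1→Ref (8).
Cut capacity = 2 + 8 + 9 + 8 = 27.

27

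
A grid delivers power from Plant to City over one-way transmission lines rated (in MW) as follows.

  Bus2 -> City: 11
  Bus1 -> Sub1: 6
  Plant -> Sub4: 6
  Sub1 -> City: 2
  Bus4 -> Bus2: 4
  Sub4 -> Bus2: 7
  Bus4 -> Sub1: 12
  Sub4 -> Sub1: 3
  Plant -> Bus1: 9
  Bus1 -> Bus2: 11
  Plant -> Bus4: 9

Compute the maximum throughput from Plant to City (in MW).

Augment Plant→Sub4→Bus2→City: bottleneck 6, flow now 6.
Augment Plant→Bus1→Bus2→City: bottleneck 5, flow now 11.
Augment Plant→Bus1→Sub1→City: bottleneck 2, flow now 13.
No augmenting path remains; maximum flow = 13.
In the residual graph, reachable from Plant: {Plant, Sub4, Bus1, Bus4, Bus2, Sub1}.
Min-cut edges: Bus2→City (11), Sub1→City (2); capacity 11 + 2 = 13.
This cut is saturated, so no flow can exceed 13.

13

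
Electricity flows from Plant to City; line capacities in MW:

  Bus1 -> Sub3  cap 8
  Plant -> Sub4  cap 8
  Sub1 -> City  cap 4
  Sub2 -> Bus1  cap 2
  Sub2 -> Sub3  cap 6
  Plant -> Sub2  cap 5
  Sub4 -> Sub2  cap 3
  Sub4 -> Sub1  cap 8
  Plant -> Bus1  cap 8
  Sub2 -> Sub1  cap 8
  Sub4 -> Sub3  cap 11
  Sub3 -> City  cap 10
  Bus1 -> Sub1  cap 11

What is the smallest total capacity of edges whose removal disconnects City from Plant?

14

Augment Plant→Sub4→Sub3→City: bottleneck 8, flow now 8.
Augment Plant→Sub2→Sub3→City: bottleneck 2, flow now 10.
Augment Plant→Sub2→Sub1→City: bottleneck 3, flow now 13.
Augment Plant→Bus1→Sub1→City: bottleneck 1, flow now 14.
No augmenting path remains; maximum flow = 14.
By max-flow min-cut, the minimum cut capacity equals the max flow.
In the residual graph, reachable from Plant: {Plant, Sub4, Sub2, Bus1, Sub3, Sub1}.
Min-cut edges: Sub3→City (10), Sub1→City (4); capacity 10 + 4 = 14.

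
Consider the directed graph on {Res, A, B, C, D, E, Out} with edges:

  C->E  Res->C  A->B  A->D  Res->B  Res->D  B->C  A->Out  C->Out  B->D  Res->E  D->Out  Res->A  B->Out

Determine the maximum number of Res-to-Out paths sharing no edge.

Assign every edge capacity 1; by Menger, the answer equals the max flow.
Path Res→A→Out (+1); total 1.
Path Res→B→Out (+1); total 2.
Path Res→C→Out (+1); total 3.
Path Res→D→Out (+1); total 4.
No residual Res→Out path; max flow = 4.
Certifying cut of size 4: {Res→A, Res→B, Res→C, Res→D}.

4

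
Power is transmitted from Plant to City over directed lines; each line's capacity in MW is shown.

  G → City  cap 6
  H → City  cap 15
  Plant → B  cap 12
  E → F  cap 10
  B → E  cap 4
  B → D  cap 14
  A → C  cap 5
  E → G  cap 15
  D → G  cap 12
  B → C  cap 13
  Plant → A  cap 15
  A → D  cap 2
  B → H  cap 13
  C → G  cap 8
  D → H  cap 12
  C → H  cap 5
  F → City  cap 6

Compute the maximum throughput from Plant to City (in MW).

Augment Plant→B→H→City: bottleneck 12, flow now 12.
Augment Plant→A→C→G→City: bottleneck 5, flow now 17.
Augment Plant→A→D→G→City: bottleneck 1, flow now 18.
Augment Plant→A→D→H→City: bottleneck 1, flow now 19.
No augmenting path remains; maximum flow = 19.
In the residual graph, reachable from Plant: {Plant, A}.
Min-cut edges: Plant→B (12), A→C (5), A→D (2); capacity 12 + 5 + 2 = 19.
This cut is saturated, so no flow can exceed 19.

19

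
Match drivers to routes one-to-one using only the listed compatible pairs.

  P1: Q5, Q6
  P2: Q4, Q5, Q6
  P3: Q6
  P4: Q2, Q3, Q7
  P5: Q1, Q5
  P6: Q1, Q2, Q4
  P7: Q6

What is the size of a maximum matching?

6

Unit-capacity flow: source→left, listed edges, right→sink; max matching = max flow.
Augmenting path P1→Q5 (+1); matched 1.
Augmenting path P2→Q4 (+1); matched 2.
Augmenting path P3→Q6 (+1); matched 3.
Augmenting path P4→Q2 (+1); matched 4.
Augmenting path P5→Q1 (+1); matched 5.
Augmenting path P6→Q2→P4→Q3 (+1); matched 6.
No augmenting path remains; maximum matching = 6.
König certificate: {P1, P2, P4, P5, P6, Q6} is a vertex cover of size 6 (every listed pair touches it), so no matching can be larger.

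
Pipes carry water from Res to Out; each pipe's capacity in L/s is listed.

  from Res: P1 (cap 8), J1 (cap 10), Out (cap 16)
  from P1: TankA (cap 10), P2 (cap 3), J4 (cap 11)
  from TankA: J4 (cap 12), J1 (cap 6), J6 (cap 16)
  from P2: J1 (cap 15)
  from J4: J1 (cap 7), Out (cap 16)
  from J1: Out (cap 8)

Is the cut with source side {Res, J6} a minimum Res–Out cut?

Given cut capacity: 8 + 10 + 16 = 34.
Augment Res→Out: bottleneck 16, flow now 16.
Augment Res→J1→Out: bottleneck 8, flow now 24.
Augment Res→P1→J4→Out: bottleneck 8, flow now 32.
No augmenting path remains; maximum flow = 32.
In the residual graph, reachable from Res: {Res, J1}.
Min-cut edges: Res→P1 (8), Res→Out (16), J1→Out (8); capacity 8 + 16 + 8 = 32.
Cut capacity 34 exceeds the max flow 32, so it is not minimum.

No — its capacity is 34, but the minimum cut has capacity 32.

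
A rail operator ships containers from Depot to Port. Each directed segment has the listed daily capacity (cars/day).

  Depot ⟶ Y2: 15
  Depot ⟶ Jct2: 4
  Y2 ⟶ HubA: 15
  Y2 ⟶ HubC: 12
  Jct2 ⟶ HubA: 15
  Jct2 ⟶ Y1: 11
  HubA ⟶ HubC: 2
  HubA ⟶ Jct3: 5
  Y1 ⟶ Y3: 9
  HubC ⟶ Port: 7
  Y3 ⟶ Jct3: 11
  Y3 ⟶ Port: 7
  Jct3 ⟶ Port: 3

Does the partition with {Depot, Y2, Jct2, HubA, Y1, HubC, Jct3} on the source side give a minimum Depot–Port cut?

Given cut capacity: 9 + 7 + 3 = 19.
Augment Depot→Y2→HubC→Port: bottleneck 7, flow now 7.
Augment Depot→Y2→HubA→Jct3→Port: bottleneck 3, flow now 10.
Augment Depot→Jct2→Y1→Y3→Port: bottleneck 4, flow now 14.
No augmenting path remains; maximum flow = 14.
In the residual graph, reachable from Depot: {Depot, Y2, HubA, HubC, Jct3}.
Min-cut edges: Depot→Jct2 (4), HubC→Port (7), Jct3→Port (3); capacity 4 + 7 + 3 = 14.
Cut capacity 19 exceeds the max flow 14, so it is not minimum.

No — its capacity is 19, but the minimum cut has capacity 14.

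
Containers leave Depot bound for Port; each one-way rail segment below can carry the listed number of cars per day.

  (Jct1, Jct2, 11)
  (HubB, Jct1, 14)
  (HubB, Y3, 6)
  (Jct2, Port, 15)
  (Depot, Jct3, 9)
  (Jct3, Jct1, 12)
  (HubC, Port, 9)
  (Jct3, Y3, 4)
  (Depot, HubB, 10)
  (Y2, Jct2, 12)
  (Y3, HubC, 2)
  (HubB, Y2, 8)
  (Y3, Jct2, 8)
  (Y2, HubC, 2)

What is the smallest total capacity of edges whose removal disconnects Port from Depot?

Augment Depot→Jct3→Jct1→Jct2→Port: bottleneck 9, flow now 9.
Augment Depot→HubB→Jct1→Jct2→Port: bottleneck 2, flow now 11.
Augment Depot→HubB→Y3→HubC→Port: bottleneck 2, flow now 13.
Augment Depot→HubB→Y3→Jct2→Port: bottleneck 4, flow now 17.
Augment Depot→HubB→Y2→HubC→Port: bottleneck 2, flow now 19.
No augmenting path remains; maximum flow = 19.
By max-flow min-cut, the minimum cut capacity equals the max flow.
In the residual graph, reachable from Depot: {Depot}.
Min-cut edges: Depot→Jct3 (9), Depot→HubB (10); capacity 9 + 10 = 19.

19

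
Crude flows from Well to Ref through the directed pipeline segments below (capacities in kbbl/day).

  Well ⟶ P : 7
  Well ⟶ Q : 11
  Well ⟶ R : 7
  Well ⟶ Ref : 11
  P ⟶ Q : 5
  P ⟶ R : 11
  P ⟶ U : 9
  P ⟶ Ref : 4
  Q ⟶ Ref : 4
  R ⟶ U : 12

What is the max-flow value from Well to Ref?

19

Augment Well→Ref: bottleneck 11, flow now 11.
Augment Well→P→Ref: bottleneck 4, flow now 15.
Augment Well→Q→Ref: bottleneck 4, flow now 19.
No augmenting path remains; maximum flow = 19.
In the residual graph, reachable from Well: {Well, P, Q, R, U}.
Min-cut edges: Well→Ref (11), P→Ref (4), Q→Ref (4); capacity 11 + 4 + 4 = 19.
This cut is saturated, so no flow can exceed 19.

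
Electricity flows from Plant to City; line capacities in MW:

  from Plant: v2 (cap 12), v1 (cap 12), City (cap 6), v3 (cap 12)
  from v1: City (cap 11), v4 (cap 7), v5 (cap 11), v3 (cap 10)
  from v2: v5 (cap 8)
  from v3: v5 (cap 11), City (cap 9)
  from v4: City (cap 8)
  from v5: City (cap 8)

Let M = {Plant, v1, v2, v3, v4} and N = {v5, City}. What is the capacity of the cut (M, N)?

Edges leaving {Plant, v1, v2, v3, v4}: Plant→City (6), v1→v5 (11), v1→City (11), v2→v5 (8), v3→v5 (11), v3→City (9), v4→City (8).
Cut capacity = 6 + 11 + 11 + 8 + 11 + 9 + 8 = 64.

64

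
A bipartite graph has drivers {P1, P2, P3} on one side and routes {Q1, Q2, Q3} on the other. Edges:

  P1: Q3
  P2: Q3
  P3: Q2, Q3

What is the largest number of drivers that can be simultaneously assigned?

2

Unit-capacity flow: source→left, listed edges, right→sink; max matching = max flow.
Augmenting path P1→Q3 (+1); matched 1.
Augmenting path P3→Q2 (+1); matched 2.
No augmenting path remains; maximum matching = 2.
König certificate: {P3, Q3} is a vertex cover of size 2 (every listed pair touches it), so no matching can be larger.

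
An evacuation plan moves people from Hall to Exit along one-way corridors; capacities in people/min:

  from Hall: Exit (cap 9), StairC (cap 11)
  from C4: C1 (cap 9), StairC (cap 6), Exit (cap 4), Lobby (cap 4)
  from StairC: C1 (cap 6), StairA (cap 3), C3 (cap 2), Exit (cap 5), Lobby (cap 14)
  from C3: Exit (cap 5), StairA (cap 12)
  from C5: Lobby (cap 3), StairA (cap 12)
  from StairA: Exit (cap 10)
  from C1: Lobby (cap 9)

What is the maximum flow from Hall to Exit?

19

Augment Hall→Exit: bottleneck 9, flow now 9.
Augment Hall→StairC→Exit: bottleneck 5, flow now 14.
Augment Hall→StairC→C3→Exit: bottleneck 2, flow now 16.
Augment Hall→StairC→StairA→Exit: bottleneck 3, flow now 19.
No augmenting path remains; maximum flow = 19.
In the residual graph, reachable from Hall: {Hall, StairC, C1, Lobby}.
Min-cut edges: Hall→Exit (9), StairC→C3 (2), StairC→StairA (3), StairC→Exit (5); capacity 9 + 2 + 3 + 5 = 19.
This cut is saturated, so no flow can exceed 19.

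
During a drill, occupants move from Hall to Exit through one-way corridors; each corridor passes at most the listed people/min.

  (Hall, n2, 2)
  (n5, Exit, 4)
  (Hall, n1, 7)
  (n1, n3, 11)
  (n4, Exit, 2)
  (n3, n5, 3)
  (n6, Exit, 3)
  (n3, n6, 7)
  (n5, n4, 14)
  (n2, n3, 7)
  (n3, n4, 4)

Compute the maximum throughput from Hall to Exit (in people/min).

Augment Hall→n1→n3→n4→Exit: bottleneck 2, flow now 2.
Augment Hall→n1→n3→n5→Exit: bottleneck 3, flow now 5.
Augment Hall→n1→n3→n6→Exit: bottleneck 2, flow now 7.
Augment Hall→n2→n3→n6→Exit: bottleneck 1, flow now 8.
No augmenting path remains; maximum flow = 8.
In the residual graph, reachable from Hall: {Hall, n1, n2, n3, n4, n6}.
Min-cut edges: n3→n5 (3), n4→Exit (2), n6→Exit (3); capacity 3 + 2 + 3 = 8.
This cut is saturated, so no flow can exceed 8.

8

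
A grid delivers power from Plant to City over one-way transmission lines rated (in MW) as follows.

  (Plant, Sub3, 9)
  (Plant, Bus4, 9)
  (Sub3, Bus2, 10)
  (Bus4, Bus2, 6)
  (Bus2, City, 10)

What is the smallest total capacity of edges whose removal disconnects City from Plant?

Augment Plant→Sub3→Bus2→City: bottleneck 9, flow now 9.
Augment Plant→Bus4→Bus2→City: bottleneck 1, flow now 10.
No augmenting path remains; maximum flow = 10.
By max-flow min-cut, the minimum cut capacity equals the max flow.
In the residual graph, reachable from Plant: {Plant, Sub3, Bus4, Bus2}.
Min-cut edges: Bus2→City (10); capacity 10 = 10.

10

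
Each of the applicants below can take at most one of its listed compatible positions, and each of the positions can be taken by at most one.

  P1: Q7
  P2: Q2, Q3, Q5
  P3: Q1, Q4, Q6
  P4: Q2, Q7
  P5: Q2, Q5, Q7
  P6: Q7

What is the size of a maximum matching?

5

Unit-capacity flow: source→left, listed edges, right→sink; max matching = max flow.
Augmenting path P1→Q7 (+1); matched 1.
Augmenting path P2→Q2 (+1); matched 2.
Augmenting path P3→Q1 (+1); matched 3.
Augmenting path P5→Q5 (+1); matched 4.
Augmenting path P4→Q2→P2→Q3 (+1); matched 5.
No augmenting path remains; maximum matching = 5.
König certificate: {P2, P3, P4, P5, Q7} is a vertex cover of size 5 (every listed pair touches it), so no matching can be larger.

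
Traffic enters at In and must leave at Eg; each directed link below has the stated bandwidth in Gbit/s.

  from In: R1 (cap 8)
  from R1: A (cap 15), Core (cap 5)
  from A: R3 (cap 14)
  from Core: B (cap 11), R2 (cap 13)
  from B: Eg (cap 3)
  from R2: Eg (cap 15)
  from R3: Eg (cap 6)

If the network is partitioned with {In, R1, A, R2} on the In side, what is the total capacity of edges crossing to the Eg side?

34

Edges leaving {In, R1, A, R2}: R1→Core (5), A→R3 (14), R2→Eg (15).
Cut capacity = 5 + 14 + 15 = 34.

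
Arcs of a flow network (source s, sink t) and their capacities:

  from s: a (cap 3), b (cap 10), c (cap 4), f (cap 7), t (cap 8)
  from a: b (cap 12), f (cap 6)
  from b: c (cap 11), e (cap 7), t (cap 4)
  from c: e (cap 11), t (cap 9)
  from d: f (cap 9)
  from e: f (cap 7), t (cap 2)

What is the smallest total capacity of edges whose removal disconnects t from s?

Augment s→t: bottleneck 8, flow now 8.
Augment s→b→t: bottleneck 4, flow now 12.
Augment s→c→t: bottleneck 4, flow now 16.
Augment s→b→c→t: bottleneck 5, flow now 21.
Augment s→b→e→t: bottleneck 1, flow now 22.
Augment s→a→b→e→t: bottleneck 1, flow now 23.
No augmenting path remains; maximum flow = 23.
By max-flow min-cut, the minimum cut capacity equals the max flow.
In the residual graph, reachable from s: {s, a, b, c, e, f}.
Min-cut edges: s→t (8), b→t (4), c→t (9), e→t (2); capacity 8 + 4 + 9 + 2 = 23.

23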